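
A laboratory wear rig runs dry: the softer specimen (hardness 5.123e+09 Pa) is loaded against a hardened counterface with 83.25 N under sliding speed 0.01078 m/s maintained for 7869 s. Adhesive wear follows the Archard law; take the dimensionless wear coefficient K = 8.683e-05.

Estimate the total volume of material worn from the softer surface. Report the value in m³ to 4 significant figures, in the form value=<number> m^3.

value=1.197e-10 m^3

All arithmetic carries full float precision. Intermediate values appear rounded — a single final rounding to four significant digits.
Convert: Distance covered L = v·t = 0.01078 m/s × 7869 s = 84.83 m.
In SI base units: W = 83.25 N, H = 5.123e+09 Pa, K = 8.683e-05.
Wear volume V = K·W·L/H = 8.683e-05 · 83.25 · 84.83 / 5.123e+09 = 1.197e-10 m³.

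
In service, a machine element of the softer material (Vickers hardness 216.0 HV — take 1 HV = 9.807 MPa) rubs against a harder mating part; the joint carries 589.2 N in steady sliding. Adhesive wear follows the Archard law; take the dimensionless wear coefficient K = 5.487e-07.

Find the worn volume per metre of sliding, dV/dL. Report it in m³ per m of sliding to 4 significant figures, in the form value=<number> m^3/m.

Intermediates are shown rounded, and each operation maintains full precision, and rounded once at the end: 4 significant digits.
Convert: Hardness H = 216.0 HV × 9.807 MPa/HV = 2118 MPa = 2.118e+09 Pa.
In SI base units, W = 589.2 N, H = 2.118e+09 Pa, K = 5.487e-07.
Sliding wear rate dV/dL = K·W/H (no L dependence): 5.487e-07 · 589.2 / 2.118e+09 = 1.526e-13 m³/m.

value=1.526e-13 m^3/m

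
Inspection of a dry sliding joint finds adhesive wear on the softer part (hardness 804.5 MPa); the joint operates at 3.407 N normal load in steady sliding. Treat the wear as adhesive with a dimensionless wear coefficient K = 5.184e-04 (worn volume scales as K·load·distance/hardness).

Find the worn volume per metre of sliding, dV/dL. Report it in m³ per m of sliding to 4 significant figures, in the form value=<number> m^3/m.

Each operation runs at full float precision. Intermediates are printed rounded, and one final rounding to four significant digits.
Hardness H = 804.5 MPa = 8.045e+08 Pa.
SI base units throughout: W = 3.407 N, H = 8.045e+08 Pa, K = 5.184e-04.
The wear rate dV/dL = K·W/H (no L dependence): 5.184e-04 · 3.407 / 8.045e+08 = 2.195e-12 m³/m.

value=2.195e-12 m^3/m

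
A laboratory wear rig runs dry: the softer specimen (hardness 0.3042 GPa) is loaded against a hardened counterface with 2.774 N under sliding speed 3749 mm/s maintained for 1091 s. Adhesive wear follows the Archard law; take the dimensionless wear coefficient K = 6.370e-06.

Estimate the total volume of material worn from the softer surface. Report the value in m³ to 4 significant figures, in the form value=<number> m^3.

Intermediate values are displayed rounded, and the computation runs at full float precision; one last rounding, at 4 significant digits.
Sliding speed v = 3749 mm/s = 3.749 m/s. The distance L = v·t = 3.749 m/s × 1091 s = 4090 m.
Hardness H = 0.3042 GPa = 3.042e+08 Pa.
Restated in SI base units: W = 2.774 N, H = 3.042e+08 Pa, K = 6.370e-06.
Volume removed: V = K·W·L/H = 6.370e-06 · 2.774 · 4090 / 3.042e+08 = 2.376e-10 m³.

value=2.376e-10 m^3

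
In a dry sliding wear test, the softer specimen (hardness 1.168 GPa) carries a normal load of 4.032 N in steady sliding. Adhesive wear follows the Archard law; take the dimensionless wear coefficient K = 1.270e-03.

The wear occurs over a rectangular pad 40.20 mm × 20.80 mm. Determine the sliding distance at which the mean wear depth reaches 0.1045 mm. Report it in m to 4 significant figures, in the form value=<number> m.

Intermediates are displayed rounded; all working math keeps full precision. Rounded once at the end, at four significant digits.
Hardness H = 1.168 GPa = 1.168e+09 Pa.
Pad sides 40.20 mm × 20.80 mm = 0.04020 m × 0.02080 m. Contact area A = 0.04020 m × 0.02080 m = 8.362e-04 m².
Depth limit h_lim = 0.1045 mm = 1.045e-04 m.
Collected in SI base units: W = 4.032 N, H = 1.168e+09 Pa, K = 1.270e-03.
Permissible volume V_lim = h_lim·A = 1.045e-04 · 8.362e-04 = 8.738e-08 m³.
Thus life L = V_lim·H/(K·W) = 8.738e-08 · 1.168e+09 / (1.270e-03 · 4.032) = 1.993e+04 m.

value=1.993e+04 m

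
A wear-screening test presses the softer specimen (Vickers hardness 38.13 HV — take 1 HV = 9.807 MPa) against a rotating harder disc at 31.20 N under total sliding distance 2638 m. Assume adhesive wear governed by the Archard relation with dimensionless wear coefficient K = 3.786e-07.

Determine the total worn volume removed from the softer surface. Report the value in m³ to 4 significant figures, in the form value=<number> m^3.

All arithmetic carries exact precision, and the intermediates appear rounded; rounded once at the end to 4 significant figures.
Convert: Hardness H = 38.13 HV × 9.807 MPa/HV = 373.9 MPa = 3.739e+08 Pa.
In SI base units, W = 31.20 N, H = 3.739e+08 Pa, K = 3.786e-07.
By Archard's law, V = K·W·L/H = 3.786e-07 · 31.20 · 2638 / 3.739e+08 = 8.333e-11 m³.

value=8.333e-11 m^3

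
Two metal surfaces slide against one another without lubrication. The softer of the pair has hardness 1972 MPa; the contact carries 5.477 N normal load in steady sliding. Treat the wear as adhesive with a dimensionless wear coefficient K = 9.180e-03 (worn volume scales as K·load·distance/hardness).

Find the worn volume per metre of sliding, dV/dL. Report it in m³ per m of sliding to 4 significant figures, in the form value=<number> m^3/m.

value=2.550e-11 m^3/m

The algebra maintains full precision — shown intermediates are rounded — rounded once at the end, at four significant digits.
Convert: Hardness H = 1972 MPa = 1.972e+09 Pa.
Working in SI base units: W = 5.477 N, H = 1.972e+09 Pa, K = 9.180e-03.
Sliding wear rate dV/dL = K·W/H (independent of L): 9.180e-03 · 5.477 / 1.972e+09 = 2.550e-11 m³/m.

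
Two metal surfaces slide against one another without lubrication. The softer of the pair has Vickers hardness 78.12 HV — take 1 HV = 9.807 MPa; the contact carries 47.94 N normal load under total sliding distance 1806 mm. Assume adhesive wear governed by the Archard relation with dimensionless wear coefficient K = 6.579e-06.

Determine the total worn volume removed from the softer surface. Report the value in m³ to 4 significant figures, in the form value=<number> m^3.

Intermediate values are shown rounded. All arithmetic keeps exact precision, and a single final rounding to 4 significant figures.
Path length L = 1806 mm = 1.806 m.
Hardness H = 78.12 HV × 9.807 MPa/HV = 766.1 MPa = 7.661e+08 Pa.
In SI base units, W = 47.94 N, H = 7.661e+08 Pa, K = 6.579e-06.
Archard volume V = K·W·L/H = 6.579e-06 · 47.94 · 1.806 / 7.661e+08 = 7.435e-13 m³.

value=7.435e-13 m^3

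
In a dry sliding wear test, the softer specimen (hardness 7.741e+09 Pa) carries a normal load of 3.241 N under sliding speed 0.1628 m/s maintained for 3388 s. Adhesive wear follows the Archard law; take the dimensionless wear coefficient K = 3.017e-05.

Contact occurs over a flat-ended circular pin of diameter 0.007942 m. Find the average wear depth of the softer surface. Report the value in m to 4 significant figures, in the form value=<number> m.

Displayed values are rounded, and the computation keeps full precision. Rounded just once to 4 significant digits.
The distance L = v·t = 0.1628 m/s × 3388 s = 551.6 m.
Contact area A = π·d²/4 = π·(0.007942 m)²/4 = 4.954e-05 m².
Working in SI base units: W = 3.241 N, H = 7.741e+09 Pa, K = 3.017e-05.
Wear volume V = K·W·L/H = 3.017e-05 · 3.241 · 551.6 / 7.741e+09 = 6.967e-12 m³.
Mean depth h = V/A = 6.967e-12 / 4.954e-05 = 1.406e-07 m.

value=1.406e-07 m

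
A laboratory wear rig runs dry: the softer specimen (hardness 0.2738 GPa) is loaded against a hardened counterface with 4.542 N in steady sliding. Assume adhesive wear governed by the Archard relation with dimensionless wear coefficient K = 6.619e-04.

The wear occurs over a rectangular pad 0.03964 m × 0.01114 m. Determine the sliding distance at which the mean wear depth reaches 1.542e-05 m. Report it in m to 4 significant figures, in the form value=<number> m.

value=620.2 m

Quoted intermediates are rounded. All arithmetic keeps full precision — rounded just once to four significant digits.
Hardness H = 0.2738 GPa = 2.738e+08 Pa.
Contact area A = 0.03964 m × 0.01114 m = 4.416e-04 m².
Collected in SI base units: W = 4.542 N, H = 2.738e+08 Pa, K = 6.619e-04.
Permissible volume V_lim = h_lim·A = 1.542e-05 · 4.416e-04 = 6.809e-09 m³.
Inverting, life L = V_lim·H/(K·W) = 6.809e-09 · 2.738e+08 / (6.619e-04 · 4.542) = 620.2 m.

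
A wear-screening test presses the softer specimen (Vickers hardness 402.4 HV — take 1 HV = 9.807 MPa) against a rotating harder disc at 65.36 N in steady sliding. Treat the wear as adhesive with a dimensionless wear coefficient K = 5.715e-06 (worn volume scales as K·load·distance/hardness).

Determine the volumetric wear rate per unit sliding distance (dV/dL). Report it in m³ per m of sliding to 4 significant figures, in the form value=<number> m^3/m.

value=9.465e-14 m^3/m

Intermediate values are shown rounded; all arithmetic carries exact precision, and a lone final rounding: 4 significant digits.
Hardness H = 402.4 HV × 9.807 MPa/HV = 3946 MPa = 3.946e+09 Pa.
Restated in SI base units: W = 65.36 N, H = 3.946e+09 Pa, K = 5.715e-06.
Rate of wear dV/dL = K·W/H, so: 5.715e-06 · 65.36 / 3.946e+09 = 9.465e-14 m³/m.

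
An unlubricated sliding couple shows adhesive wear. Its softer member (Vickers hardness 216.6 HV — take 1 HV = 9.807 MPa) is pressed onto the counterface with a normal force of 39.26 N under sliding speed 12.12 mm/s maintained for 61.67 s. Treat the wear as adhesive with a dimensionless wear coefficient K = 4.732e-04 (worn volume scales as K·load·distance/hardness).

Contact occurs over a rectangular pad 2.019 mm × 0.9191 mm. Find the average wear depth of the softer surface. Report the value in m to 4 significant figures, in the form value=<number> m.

value=3.523e-06 m

The computation carries full float precision; the intermediates are displayed rounded — rounded just once, at 4 significant digits.
Convert: Sliding speed v = 12.12 mm/s = 0.01212 m/s. Distance L = v·t = 0.01212 m/s × 61.67 s = 0.7474 m.
Convert: Hardness H = 216.6 HV × 9.807 MPa/HV = 2124 MPa = 2.124e+09 Pa.
Convert: Pad sides 2.019 mm × 0.9191 mm = 2.019e-03 m × 9.191e-04 m. Contact area A = 2.019e-03 m × 9.191e-04 m = 1.856e-06 m².
In SI base units: W = 39.26 N, H = 2.124e+09 Pa, K = 4.732e-04.
Apply Archard: V = K·W·L/H = 4.732e-04 · 39.26 · 0.7474 / 2.124e+09 = 6.537e-12 m³.
Mean depth h = V/A = 6.537e-12 / 1.856e-06 = 3.523e-06 m.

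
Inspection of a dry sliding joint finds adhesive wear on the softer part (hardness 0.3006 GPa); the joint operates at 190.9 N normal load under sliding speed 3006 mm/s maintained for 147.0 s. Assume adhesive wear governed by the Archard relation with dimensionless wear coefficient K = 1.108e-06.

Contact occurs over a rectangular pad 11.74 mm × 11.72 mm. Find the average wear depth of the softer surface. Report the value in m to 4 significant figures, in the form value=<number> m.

value=2.260e-06 m

Every step maintains full float precision — intermediate values are printed rounded; a single final rounding, at four significant figures.
Convert: Sliding speed v = 3006 mm/s = 3.006 m/s. Distance covered L = v·t = 3.006 m/s × 147.0 s = 441.9 m.
Convert: Hardness H = 0.3006 GPa = 3.006e+08 Pa.
Convert: Pad sides 11.74 mm × 11.72 mm = 0.01174 m × 0.01172 m. Contact area A = 0.01174 m × 0.01172 m = 1.376e-04 m².
Collected in SI base units: W = 190.9 N, H = 3.006e+08 Pa, K = 1.108e-06.
Volume removed: V = K·W·L/H = 1.108e-06 · 190.9 · 441.9 / 3.006e+08 = 3.109e-10 m³.
Average depth h = V/A = 3.109e-10 / 1.376e-04 = 2.260e-06 m.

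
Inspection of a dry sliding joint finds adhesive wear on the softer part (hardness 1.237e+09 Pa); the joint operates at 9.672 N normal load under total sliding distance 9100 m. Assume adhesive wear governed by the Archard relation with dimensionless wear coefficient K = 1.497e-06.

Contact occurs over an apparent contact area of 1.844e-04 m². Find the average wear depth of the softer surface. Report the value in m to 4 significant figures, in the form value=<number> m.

value=5.776e-07 m

The algebra carries exact precision. Intermediates are printed rounded. Rounded just once, at four significant figures.
SI base units throughout: W = 9.672 N, H = 1.237e+09 Pa, K = 1.497e-06.
Worn volume V = K·W·L/H = 1.497e-06 · 9.672 · 9100 / 1.237e+09 = 1.065e-10 m³.
Mean wear depth h = V/A = 1.065e-10 / 1.844e-04 = 5.776e-07 m.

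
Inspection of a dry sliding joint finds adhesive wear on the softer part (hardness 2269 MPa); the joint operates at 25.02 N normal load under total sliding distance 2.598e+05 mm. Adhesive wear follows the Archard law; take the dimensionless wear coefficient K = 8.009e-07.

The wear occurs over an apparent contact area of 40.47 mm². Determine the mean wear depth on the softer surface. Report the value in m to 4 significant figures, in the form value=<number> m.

value=5.669e-08 m

All arithmetic holds full float precision, and intermediates are printed rounded — rounded just once to four significant digits.
Path length L = 2.598e+05 mm = 259.8 m.
Hardness H = 2269 MPa = 2.269e+09 Pa.
Contact area A = 40.47 mm² = 4.047e-05 m².
SI base units throughout: W = 25.02 N, H = 2.269e+09 Pa, K = 8.009e-07.
Wear volume V = K·W·L/H = 8.009e-07 · 25.02 · 259.8 / 2.269e+09 = 2.294e-12 m³.
Mean depth h = V/A = 2.294e-12 / 4.047e-05 = 5.669e-08 m.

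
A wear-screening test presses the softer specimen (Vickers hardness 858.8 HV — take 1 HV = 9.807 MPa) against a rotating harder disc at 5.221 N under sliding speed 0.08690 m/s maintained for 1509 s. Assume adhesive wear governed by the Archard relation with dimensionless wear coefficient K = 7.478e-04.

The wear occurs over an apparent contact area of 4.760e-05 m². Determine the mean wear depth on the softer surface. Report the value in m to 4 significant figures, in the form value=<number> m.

value=1.277e-06 m

Every step maintains exact precision — intermediates appear rounded; rounded just once: four significant digits.
Convert: Path length L = v·t = 0.08690 m/s × 1509 s = 131.1 m.
Convert: Hardness H = 858.8 HV × 9.807 MPa/HV = 8422 MPa = 8.422e+09 Pa.
Expressed in SI base units: W = 5.221 N, H = 8.422e+09 Pa, K = 7.478e-04.
Worn volume V = K·W·L/H = 7.478e-04 · 5.221 · 131.1 / 8.422e+09 = 6.079e-11 m³.
Mean depth h = V/A = 6.079e-11 / 4.760e-05 = 1.277e-06 m.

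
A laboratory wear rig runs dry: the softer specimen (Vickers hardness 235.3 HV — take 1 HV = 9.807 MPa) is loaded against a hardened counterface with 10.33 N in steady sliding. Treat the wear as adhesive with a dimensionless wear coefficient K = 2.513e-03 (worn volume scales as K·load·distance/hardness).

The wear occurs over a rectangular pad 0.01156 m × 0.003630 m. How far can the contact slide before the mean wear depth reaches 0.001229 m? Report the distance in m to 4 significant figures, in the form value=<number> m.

value=4584 m

Printed values are rounded; every step maintains exact precision; one last rounding: 4 significant digits.
Hardness H = 235.3 HV × 9.807 MPa/HV = 2308 MPa = 2.308e+09 Pa.
Contact area A = 0.01156 m × 0.003630 m = 4.196e-05 m².
In SI base units, W = 10.33 N, H = 2.308e+09 Pa, K = 2.513e-03.
Volume at the limit: V_lim = h_lim·A = 0.001229 · 4.196e-05 = 5.157e-08 m³.
Sliding life L = V_lim·H/(K·W) = 5.157e-08 · 2.308e+09 / (2.513e-03 · 10.33) = 4584 m.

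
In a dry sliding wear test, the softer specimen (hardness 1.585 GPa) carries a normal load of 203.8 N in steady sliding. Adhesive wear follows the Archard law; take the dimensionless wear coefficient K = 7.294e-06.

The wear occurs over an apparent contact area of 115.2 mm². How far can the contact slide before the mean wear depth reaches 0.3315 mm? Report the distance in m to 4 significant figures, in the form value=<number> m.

Every step maintains full float precision — intermediate values are shown rounded — a single final rounding to 4 significant figures.
Hardness H = 1.585 GPa = 1.585e+09 Pa.
Contact area A = 115.2 mm² = 1.152e-04 m².
Depth limit h_lim = 0.3315 mm = 3.315e-04 m.
Working in SI base units: W = 203.8 N, H = 1.585e+09 Pa, K = 7.294e-06.
Permissible volume V_lim = h_lim·A = 3.315e-04 · 1.152e-04 = 3.819e-08 m³.
Life L = V_lim·H/(K·W) = 3.819e-08 · 1.585e+09 / (7.294e-06 · 203.8) = 4.072e+04 m.

value=4.072e+04 m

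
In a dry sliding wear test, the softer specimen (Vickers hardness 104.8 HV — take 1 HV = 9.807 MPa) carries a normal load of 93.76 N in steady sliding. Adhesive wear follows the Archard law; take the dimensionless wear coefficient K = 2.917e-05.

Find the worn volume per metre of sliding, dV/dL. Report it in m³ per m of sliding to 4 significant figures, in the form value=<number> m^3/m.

value=2.661e-12 m^3/m

All arithmetic carries full float precision — intermediates are displayed rounded; a single final rounding, at four significant digits.
Hardness H = 104.8 HV × 9.807 MPa/HV = 1028 MPa = 1.028e+09 Pa.
Restated in SI base units: W = 93.76 N, H = 1.028e+09 Pa, K = 2.917e-05.
Rate of wear dV/dL = K·W/H, per unit distance: 2.917e-05 · 93.76 / 1.028e+09 = 2.661e-12 m³/m.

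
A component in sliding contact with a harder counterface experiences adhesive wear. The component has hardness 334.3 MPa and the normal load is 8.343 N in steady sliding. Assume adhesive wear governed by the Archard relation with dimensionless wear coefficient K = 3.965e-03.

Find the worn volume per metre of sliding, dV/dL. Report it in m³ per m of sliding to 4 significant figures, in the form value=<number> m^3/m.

value=9.895e-11 m^3/m

The computation runs at full precision. Intermediate values appear rounded — rounded just once: four significant digits.
Convert: Hardness H = 334.3 MPa = 3.343e+08 Pa.
Expressed in SI base units: W = 8.343 N, H = 3.343e+08 Pa, K = 3.965e-03.
Wear rate dV/dL = K·W/H, per unit distance: 3.965e-03 · 8.343 / 3.343e+08 = 9.895e-11 m³/m.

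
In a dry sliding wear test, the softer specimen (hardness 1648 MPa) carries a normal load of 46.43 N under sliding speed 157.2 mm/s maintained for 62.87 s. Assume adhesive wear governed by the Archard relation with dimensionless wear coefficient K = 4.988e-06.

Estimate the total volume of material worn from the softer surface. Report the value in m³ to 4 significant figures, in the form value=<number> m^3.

value=1.389e-12 m^3

Displayed values are rounded — the algebra runs at exact precision; a lone final rounding to 4 significant figures.
Convert: Sliding speed v = 157.2 mm/s = 0.1572 m/s. Sliding distance L = v·t = 0.1572 m/s × 62.87 s = 9.883 m.
Convert: Hardness H = 1648 MPa = 1.648e+09 Pa.
SI base units throughout: W = 46.43 N, H = 1.648e+09 Pa, K = 4.988e-06.
Volume removed: V = K·W·L/H = 4.988e-06 · 46.43 · 9.883 / 1.648e+09 = 1.389e-12 m³.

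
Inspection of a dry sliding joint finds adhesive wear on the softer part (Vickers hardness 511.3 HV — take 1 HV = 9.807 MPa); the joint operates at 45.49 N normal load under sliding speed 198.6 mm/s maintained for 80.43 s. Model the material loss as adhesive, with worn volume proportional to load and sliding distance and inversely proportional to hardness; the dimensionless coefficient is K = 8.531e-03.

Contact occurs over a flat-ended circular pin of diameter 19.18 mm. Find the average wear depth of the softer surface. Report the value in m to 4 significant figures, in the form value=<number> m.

value=4.279e-06 m

Intermediates are displayed rounded. Each operation runs at full float precision; one last rounding, at four significant digits.
Sliding speed v = 198.6 mm/s = 0.1986 m/s. Distance covered L = v·t = 0.1986 m/s × 80.43 s = 15.97 m.
Hardness H = 511.3 HV × 9.807 MPa/HV = 5014 MPa = 5.014e+09 Pa.
Pin diameter d = 19.18 mm = 0.01918 m. Contact area A = π·d²/4 = π·(0.01918 m)²/4 = 2.889e-04 m².
In SI base units: W = 45.49 N, H = 5.014e+09 Pa, K = 8.531e-03.
Wear volume V = K·W·L/H = 8.531e-03 · 45.49 · 15.97 / 5.014e+09 = 1.236e-09 m³.
Depth of wear h = V/A = 1.236e-09 / 2.889e-04 = 4.279e-06 m.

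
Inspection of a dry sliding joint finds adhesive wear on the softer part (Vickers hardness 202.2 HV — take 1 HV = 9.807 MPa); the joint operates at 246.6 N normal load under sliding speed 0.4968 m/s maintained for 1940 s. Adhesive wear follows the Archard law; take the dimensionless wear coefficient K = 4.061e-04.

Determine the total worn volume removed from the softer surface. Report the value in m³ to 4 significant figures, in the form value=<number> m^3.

The intermediates appear rounded. Each operation holds full float precision; a single final rounding, at 4 significant digits.
Convert: Distance L = v·t = 0.4968 m/s × 1940 s = 963.8 m.
Convert: Hardness H = 202.2 HV × 9.807 MPa/HV = 1983 MPa = 1.983e+09 Pa.
Expressed in SI base units: W = 246.6 N, H = 1.983e+09 Pa, K = 4.061e-04.
Worn volume V = K·W·L/H = 4.061e-04 · 246.6 · 963.8 / 1.983e+09 = 4.867e-08 m³.

value=4.867e-08 m^3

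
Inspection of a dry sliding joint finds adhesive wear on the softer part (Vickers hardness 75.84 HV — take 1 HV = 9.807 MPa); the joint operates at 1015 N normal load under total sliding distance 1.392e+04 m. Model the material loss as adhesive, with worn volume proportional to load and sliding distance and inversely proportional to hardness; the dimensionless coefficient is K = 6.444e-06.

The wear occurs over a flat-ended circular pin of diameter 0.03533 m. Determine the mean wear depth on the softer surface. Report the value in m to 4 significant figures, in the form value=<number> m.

value=1.249e-04 m

The computation runs at exact precision — the intermediates are displayed rounded, and rounded once at the end: four significant figures.
Hardness H = 75.84 HV × 9.807 MPa/HV = 743.8 MPa = 7.438e+08 Pa.
Contact area A = π·d²/4 = π·(0.03533 m)²/4 = 9.803e-04 m².
In SI base units, W = 1015 N, H = 7.438e+08 Pa, K = 6.444e-06.
Archard relation: V = K·W·L/H = 6.444e-06 · 1015 · 1.392e+04 / 7.438e+08 = 1.224e-07 m³.
Mean depth h = V/A = 1.224e-07 / 9.803e-04 = 1.249e-04 m.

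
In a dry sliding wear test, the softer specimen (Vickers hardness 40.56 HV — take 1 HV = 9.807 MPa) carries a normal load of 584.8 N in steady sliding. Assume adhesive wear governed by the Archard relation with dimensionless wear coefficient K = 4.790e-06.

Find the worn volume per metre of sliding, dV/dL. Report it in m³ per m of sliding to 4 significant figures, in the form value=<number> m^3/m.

value=7.042e-12 m^3/m

Intermediates are displayed rounded, and the computation holds full float precision. Rounded once at the end to 4 significant figures.
Hardness H = 40.56 HV × 9.807 MPa/HV = 397.8 MPa = 3.978e+08 Pa.
In SI base units: W = 584.8 N, H = 3.978e+08 Pa, K = 4.790e-06.
Wear rate dV/dL = K·W/H, so: 4.790e-06 · 584.8 / 3.978e+08 = 7.042e-12 m³/m.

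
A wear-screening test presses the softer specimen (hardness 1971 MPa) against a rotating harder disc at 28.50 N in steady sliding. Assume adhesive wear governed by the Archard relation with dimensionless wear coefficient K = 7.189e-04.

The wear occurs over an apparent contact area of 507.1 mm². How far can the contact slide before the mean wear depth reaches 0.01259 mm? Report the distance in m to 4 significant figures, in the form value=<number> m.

value=614.2 m

The intermediates are printed rounded. The algebra carries exact precision. Rounded just once: 4 significant digits.
Hardness H = 1971 MPa = 1.971e+09 Pa.
Contact area A = 507.1 mm² = 5.071e-04 m².
Depth limit h_lim = 0.01259 mm = 1.259e-05 m.
Expressed in SI base units: W = 28.50 N, H = 1.971e+09 Pa, K = 7.189e-04.
At the depth limit, V_lim = h_lim·A = 1.259e-05 · 5.071e-04 = 6.384e-09 m³.
Life L = V_lim·H/(K·W) = 6.384e-09 · 1.971e+09 / (7.189e-04 · 28.50) = 614.2 m.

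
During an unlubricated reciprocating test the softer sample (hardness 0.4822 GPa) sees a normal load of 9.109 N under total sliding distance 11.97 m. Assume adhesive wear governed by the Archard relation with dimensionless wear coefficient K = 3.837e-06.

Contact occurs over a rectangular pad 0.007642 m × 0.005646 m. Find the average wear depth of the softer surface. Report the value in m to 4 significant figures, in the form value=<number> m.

value=2.011e-08 m

The computation maintains full float precision — intermediates are printed rounded. Rounded once at the end, at four significant figures.
Convert: Hardness H = 0.4822 GPa = 4.822e+08 Pa.
Convert: Contact area A = 0.007642 m × 0.005646 m = 4.315e-05 m².
In SI base units: W = 9.109 N, H = 4.822e+08 Pa, K = 3.837e-06.
Wear volume V = K·W·L/H = 3.837e-06 · 9.109 · 11.97 / 4.822e+08 = 8.676e-13 m³.
Mean depth h = V/A = 8.676e-13 / 4.315e-05 = 2.011e-08 m.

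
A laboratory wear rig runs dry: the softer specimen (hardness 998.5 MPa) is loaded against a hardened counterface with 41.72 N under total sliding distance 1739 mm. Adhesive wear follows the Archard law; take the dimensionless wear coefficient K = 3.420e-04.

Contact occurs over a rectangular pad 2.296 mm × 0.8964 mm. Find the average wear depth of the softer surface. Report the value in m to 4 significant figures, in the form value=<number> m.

value=1.207e-05 m

The intermediates appear rounded; the computation holds exact precision; a single final rounding to four significant figures.
The distance L = 1739 mm = 1.739 m.
Hardness H = 998.5 MPa = 9.985e+08 Pa.
Pad sides 2.296 mm × 0.8964 mm = 2.296e-03 m × 8.964e-04 m. Contact area A = 2.296e-03 m × 8.964e-04 m = 2.058e-06 m².
Collected in SI base units: W = 41.72 N, H = 9.985e+08 Pa, K = 3.420e-04.
The Archard volume V = K·W·L/H = 3.420e-04 · 41.72 · 1.739 / 9.985e+08 = 2.485e-11 m³.
Mean depth h = V/A = 2.485e-11 / 2.058e-06 = 1.207e-05 m.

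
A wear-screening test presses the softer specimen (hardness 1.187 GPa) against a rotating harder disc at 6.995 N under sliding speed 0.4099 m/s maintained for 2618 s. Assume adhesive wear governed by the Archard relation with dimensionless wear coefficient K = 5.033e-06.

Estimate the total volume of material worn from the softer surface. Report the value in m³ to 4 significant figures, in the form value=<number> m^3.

value=3.183e-11 m^3

The algebra holds full precision — intermediate values are shown rounded. Rounded once at the end to 4 significant digits.
Convert: Distance L = v·t = 0.4099 m/s × 2618 s = 1073 m.
Convert: Hardness H = 1.187 GPa = 1.187e+09 Pa.
Working in SI base units: W = 6.995 N, H = 1.187e+09 Pa, K = 5.033e-06.
The Archard volume V = K·W·L/H = 5.033e-06 · 6.995 · 1073 / 1.187e+09 = 3.183e-11 m³.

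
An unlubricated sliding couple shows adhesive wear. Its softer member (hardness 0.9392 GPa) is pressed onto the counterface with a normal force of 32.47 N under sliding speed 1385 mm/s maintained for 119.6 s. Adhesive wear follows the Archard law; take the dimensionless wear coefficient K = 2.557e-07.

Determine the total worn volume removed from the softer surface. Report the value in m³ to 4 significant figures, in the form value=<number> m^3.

Intermediate values are shown rounded. The computation carries full precision — a lone final rounding: four significant figures.
Sliding speed v = 1385 mm/s = 1.385 m/s. Sliding distance L = v·t = 1.385 m/s × 119.6 s = 165.6 m.
Hardness H = 0.9392 GPa = 9.392e+08 Pa.
As SI base values: W = 32.47 N, H = 9.392e+08 Pa, K = 2.557e-07.
Archard volume V = K·W·L/H = 2.557e-07 · 32.47 · 165.6 / 9.392e+08 = 1.464e-12 m³.

value=1.464e-12 m^3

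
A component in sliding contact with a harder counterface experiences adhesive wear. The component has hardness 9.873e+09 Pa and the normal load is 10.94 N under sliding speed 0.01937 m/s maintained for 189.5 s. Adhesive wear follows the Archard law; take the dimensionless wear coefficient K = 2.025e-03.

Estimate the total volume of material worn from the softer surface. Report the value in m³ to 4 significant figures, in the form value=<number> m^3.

Each operation runs at full float precision, and printed values are rounded, and one final rounding: four significant digits.
Distance covered L = v·t = 0.01937 m/s × 189.5 s = 3.671 m.
Restated in SI base units: W = 10.94 N, H = 9.873e+09 Pa, K = 2.025e-03.
Wear volume V = K·W·L/H = 2.025e-03 · 10.94 · 3.671 / 9.873e+09 = 8.236e-12 m³.

value=8.236e-12 m^3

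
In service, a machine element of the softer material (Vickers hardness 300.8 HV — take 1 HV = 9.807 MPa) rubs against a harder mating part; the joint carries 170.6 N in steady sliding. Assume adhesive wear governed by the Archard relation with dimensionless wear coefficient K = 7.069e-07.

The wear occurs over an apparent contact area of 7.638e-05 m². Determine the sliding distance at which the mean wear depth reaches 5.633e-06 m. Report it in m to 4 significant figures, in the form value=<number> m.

value=1.052e+04 m

Intermediates are displayed rounded. The algebra holds exact precision, and rounded just once to four significant figures.
Convert: Hardness H = 300.8 HV × 9.807 MPa/HV = 2950 MPa = 2.950e+09 Pa.
As SI base values: W = 170.6 N, H = 2.950e+09 Pa, K = 7.069e-07.
Allowed volume V_lim = h_lim·A = 5.633e-06 · 7.638e-05 = 4.302e-10 m³.
Thus life L = V_lim·H/(K·W) = 4.302e-10 · 2.950e+09 / (7.069e-07 · 170.6) = 1.052e+04 m.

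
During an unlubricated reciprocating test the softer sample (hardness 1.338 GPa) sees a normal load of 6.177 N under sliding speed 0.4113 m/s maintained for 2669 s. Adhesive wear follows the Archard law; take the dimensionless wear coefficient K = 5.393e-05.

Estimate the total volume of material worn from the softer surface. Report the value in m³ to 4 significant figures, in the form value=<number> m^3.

value=2.733e-10 m^3

Intermediate values appear rounded — each operation holds full float precision; rounded once at the end to four significant figures.
Total distance L = v·t = 0.4113 m/s × 2669 s = 1098 m.
Hardness H = 1.338 GPa = 1.338e+09 Pa.
In SI base units: W = 6.177 N, H = 1.338e+09 Pa, K = 5.393e-05.
Archard volume V = K·W·L/H = 5.393e-05 · 6.177 · 1098 / 1.338e+09 = 2.733e-10 m³.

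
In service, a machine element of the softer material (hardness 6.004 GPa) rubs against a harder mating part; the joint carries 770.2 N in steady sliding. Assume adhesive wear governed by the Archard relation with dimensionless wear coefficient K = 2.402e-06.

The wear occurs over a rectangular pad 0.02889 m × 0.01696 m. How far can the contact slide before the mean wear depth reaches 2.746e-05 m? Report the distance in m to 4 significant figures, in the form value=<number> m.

value=4.367e+04 m

Intermediates are displayed rounded; every step carries full float precision. Rounded just once to four significant figures.
Convert: Hardness H = 6.004 GPa = 6.004e+09 Pa.
Convert: Contact area A = 0.02889 m × 0.01696 m = 4.900e-04 m².
Working in SI base units: W = 770.2 N, H = 6.004e+09 Pa, K = 2.402e-06.
At the depth limit, V_lim = h_lim·A = 2.746e-05 · 4.900e-04 = 1.345e-08 m³.
So the life L = V_lim·H/(K·W) = 1.345e-08 · 6.004e+09 / (2.402e-06 · 770.2) = 4.367e+04 m.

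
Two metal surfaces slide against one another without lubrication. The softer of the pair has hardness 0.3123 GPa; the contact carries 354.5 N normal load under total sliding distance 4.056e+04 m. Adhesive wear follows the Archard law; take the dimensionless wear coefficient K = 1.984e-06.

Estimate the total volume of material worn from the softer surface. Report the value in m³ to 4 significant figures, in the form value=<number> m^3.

value=9.134e-08 m^3

Intermediates are displayed rounded — all working math maintains full float precision; rounded once at the end, at four significant digits.
Hardness H = 0.3123 GPa = 3.123e+08 Pa.
Working in SI base units: W = 354.5 N, H = 3.123e+08 Pa, K = 1.984e-06.
By Archard's law, V = K·W·L/H = 1.984e-06 · 354.5 · 4.056e+04 / 3.123e+08 = 9.134e-08 m³.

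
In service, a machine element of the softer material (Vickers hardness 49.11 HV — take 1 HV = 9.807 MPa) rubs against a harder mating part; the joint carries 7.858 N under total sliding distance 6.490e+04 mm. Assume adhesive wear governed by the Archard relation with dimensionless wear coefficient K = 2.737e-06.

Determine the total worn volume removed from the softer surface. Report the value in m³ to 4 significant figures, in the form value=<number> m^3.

Intermediates are displayed rounded; each operation runs at full float precision, and rounded just once, at four significant figures.
Convert: Distance L = 6.490e+04 mm = 64.90 m.
Convert: Hardness H = 49.11 HV × 9.807 MPa/HV = 481.6 MPa = 4.816e+08 Pa.
Collected in SI base units: W = 7.858 N, H = 4.816e+08 Pa, K = 2.737e-06.
Volume removed: V = K·W·L/H = 2.737e-06 · 7.858 · 64.90 / 4.816e+08 = 2.898e-12 m³.

value=2.898e-12 m^3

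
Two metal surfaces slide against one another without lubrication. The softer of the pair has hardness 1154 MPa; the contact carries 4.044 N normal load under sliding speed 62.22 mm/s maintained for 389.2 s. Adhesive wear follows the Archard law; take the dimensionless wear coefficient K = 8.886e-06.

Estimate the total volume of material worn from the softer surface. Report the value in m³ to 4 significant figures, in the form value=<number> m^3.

Shown intermediates are rounded; all working math carries full precision, and a single final rounding to 4 significant figures.
Convert: Sliding speed v = 62.22 mm/s = 0.06222 m/s. The distance L = v·t = 0.06222 m/s × 389.2 s = 24.22 m.
Convert: Hardness H = 1154 MPa = 1.154e+09 Pa.
SI base units throughout: W = 4.044 N, H = 1.154e+09 Pa, K = 8.886e-06.
By Archard's law, V = K·W·L/H = 8.886e-06 · 4.044 · 24.22 / 1.154e+09 = 7.541e-13 m³.

value=7.541e-13 m^3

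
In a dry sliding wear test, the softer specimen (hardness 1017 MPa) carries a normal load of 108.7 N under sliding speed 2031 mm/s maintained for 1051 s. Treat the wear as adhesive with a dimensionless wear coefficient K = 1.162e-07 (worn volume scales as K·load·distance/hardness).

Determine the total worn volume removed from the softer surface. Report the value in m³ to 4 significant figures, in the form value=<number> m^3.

value=2.651e-11 m^3

Each operation carries exact precision. Quoted intermediates are rounded. Rounded once at the end to 4 significant figures.
Sliding speed v = 2031 mm/s = 2.031 m/s. Distance covered L = v·t = 2.031 m/s × 1051 s = 2135 m.
Hardness H = 1017 MPa = 1.017e+09 Pa.
As SI base values: W = 108.7 N, H = 1.017e+09 Pa, K = 1.162e-07.
Archard relation: V = K·W·L/H = 1.162e-07 · 108.7 · 2135 / 1.017e+09 = 2.651e-11 m³.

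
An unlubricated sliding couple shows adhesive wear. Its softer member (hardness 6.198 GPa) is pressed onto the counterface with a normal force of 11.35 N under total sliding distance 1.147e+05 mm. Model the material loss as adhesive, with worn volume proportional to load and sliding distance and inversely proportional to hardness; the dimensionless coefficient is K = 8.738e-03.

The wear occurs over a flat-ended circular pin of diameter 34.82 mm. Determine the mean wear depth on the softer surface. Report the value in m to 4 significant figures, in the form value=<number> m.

value=1.927e-06 m

The algebra maintains full precision — the intermediates are shown rounded; a single final rounding to four significant digits.
Convert: Distance covered L = 1.147e+05 mm = 114.7 m.
Convert: Hardness H = 6.198 GPa = 6.198e+09 Pa.
Convert: Pin diameter d = 34.82 mm = 0.03482 m. Contact area A = π·d²/4 = π·(0.03482 m)²/4 = 9.522e-04 m².
As SI base values: W = 11.35 N, H = 6.198e+09 Pa, K = 8.738e-03.
Archard relation: V = K·W·L/H = 8.738e-03 · 11.35 · 114.7 / 6.198e+09 = 1.835e-09 m³.
Average depth h = V/A = 1.835e-09 / 9.522e-04 = 1.927e-06 m.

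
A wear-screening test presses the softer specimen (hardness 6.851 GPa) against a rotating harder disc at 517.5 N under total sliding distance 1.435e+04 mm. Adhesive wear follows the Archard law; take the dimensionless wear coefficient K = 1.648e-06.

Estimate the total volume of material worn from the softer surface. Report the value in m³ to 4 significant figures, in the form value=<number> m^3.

value=1.786e-12 m^3

The intermediates are displayed rounded — all arithmetic maintains full float precision. Rounded just once, at 4 significant figures.
Distance covered L = 1.435e+04 mm = 14.35 m.
Hardness H = 6.851 GPa = 6.851e+09 Pa.
Working in SI base units: W = 517.5 N, H = 6.851e+09 Pa, K = 1.648e-06.
Worn volume V = K·W·L/H = 1.648e-06 · 517.5 · 14.35 / 6.851e+09 = 1.786e-12 m³.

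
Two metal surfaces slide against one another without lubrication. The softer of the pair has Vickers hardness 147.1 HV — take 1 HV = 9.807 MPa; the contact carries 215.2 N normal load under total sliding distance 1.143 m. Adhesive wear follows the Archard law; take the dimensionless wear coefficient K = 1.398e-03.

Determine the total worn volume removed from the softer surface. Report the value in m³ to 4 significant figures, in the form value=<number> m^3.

value=2.384e-10 m^3

The algebra runs at full precision; intermediates are printed rounded. Rounded just once, at four significant figures.
Convert: Hardness H = 147.1 HV × 9.807 MPa/HV = 1443 MPa = 1.443e+09 Pa.
Collected in SI base units: W = 215.2 N, H = 1.443e+09 Pa, K = 1.398e-03.
Wear volume V = K·W·L/H = 1.398e-03 · 215.2 · 1.143 / 1.443e+09 = 2.384e-10 m³.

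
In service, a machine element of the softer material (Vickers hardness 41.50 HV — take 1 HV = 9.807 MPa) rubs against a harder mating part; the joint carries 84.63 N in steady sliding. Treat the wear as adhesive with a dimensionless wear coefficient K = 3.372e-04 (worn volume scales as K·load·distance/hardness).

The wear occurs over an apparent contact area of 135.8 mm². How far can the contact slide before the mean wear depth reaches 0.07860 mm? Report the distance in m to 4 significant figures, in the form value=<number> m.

value=152.2 m

Every step keeps full float precision; intermediates are shown rounded — rounded just once, at four significant figures.
Convert: Hardness H = 41.50 HV × 9.807 MPa/HV = 407.0 MPa = 4.070e+08 Pa.
Convert: Contact area A = 135.8 mm² = 1.358e-04 m².
Convert: Depth limit h_lim = 0.07860 mm = 7.860e-05 m.
Restated in SI base units: W = 84.63 N, H = 4.070e+08 Pa, K = 3.372e-04.
Allowed volume V_lim = h_lim·A = 7.860e-05 · 1.358e-04 = 1.067e-08 m³.
Inverting, life L = V_lim·H/(K·W) = 1.067e-08 · 4.070e+08 / (3.372e-04 · 84.63) = 152.2 m.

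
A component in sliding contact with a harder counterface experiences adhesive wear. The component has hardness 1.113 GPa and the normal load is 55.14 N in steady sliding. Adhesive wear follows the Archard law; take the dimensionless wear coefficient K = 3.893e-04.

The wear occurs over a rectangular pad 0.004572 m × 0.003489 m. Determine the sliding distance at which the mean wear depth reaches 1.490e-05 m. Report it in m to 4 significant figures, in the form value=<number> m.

Every step runs at full precision — quoted intermediates are rounded, and rounded once at the end: 4 significant digits.
Convert: Hardness H = 1.113 GPa = 1.113e+09 Pa.
Convert: Contact area A = 0.004572 m × 0.003489 m = 1.595e-05 m².
In SI base units: W = 55.14 N, H = 1.113e+09 Pa, K = 3.893e-04.
Limit volume V_lim = h_lim·A = 1.490e-05 · 1.595e-05 = 2.377e-10 m³.
Sliding life L = V_lim·H/(K·W) = 2.377e-10 · 1.113e+09 / (3.893e-04 · 55.14) = 12.32 m.

value=12.32 m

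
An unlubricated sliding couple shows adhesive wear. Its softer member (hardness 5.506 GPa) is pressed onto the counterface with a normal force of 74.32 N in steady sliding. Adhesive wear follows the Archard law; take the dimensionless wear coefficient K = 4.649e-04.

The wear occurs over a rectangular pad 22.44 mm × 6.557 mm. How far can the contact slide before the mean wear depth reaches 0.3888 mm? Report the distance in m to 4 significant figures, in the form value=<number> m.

value=9116 m

Every step runs at full precision. The intermediates are displayed rounded. Rounded just once, at four significant figures.
Hardness H = 5.506 GPa = 5.506e+09 Pa.
Pad sides 22.44 mm × 6.557 mm = 0.02244 m × 0.006557 m. Contact area A = 0.02244 m × 0.006557 m = 1.471e-04 m².
Depth limit h_lim = 0.3888 mm = 3.888e-04 m.
Restated in SI base units: W = 74.32 N, H = 5.506e+09 Pa, K = 4.649e-04.
Wearable volume V_lim = h_lim·A = 3.888e-04 · 1.471e-04 = 5.721e-08 m³.
Inverting, life L = V_lim·H/(K·W) = 5.721e-08 · 5.506e+09 / (4.649e-04 · 74.32) = 9116 m.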